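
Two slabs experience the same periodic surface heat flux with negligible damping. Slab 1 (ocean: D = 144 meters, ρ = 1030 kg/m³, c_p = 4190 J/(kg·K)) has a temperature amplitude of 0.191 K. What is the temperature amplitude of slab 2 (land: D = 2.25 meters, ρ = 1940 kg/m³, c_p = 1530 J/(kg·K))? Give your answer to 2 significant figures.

C_ocean = 6.21×10^8 J/(m²·K); C_land = 6.68×10^6 J/(m²·K).
A ∝ 1/C ⇒ A_land = A_ocean × C_ocean/C_land = 0.191 × 93.1 = 17.8 K.

18 K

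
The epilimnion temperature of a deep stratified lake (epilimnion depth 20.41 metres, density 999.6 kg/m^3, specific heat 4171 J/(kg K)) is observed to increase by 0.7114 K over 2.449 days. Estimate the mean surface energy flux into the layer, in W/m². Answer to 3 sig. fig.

286

Areal heat capacity C = ρ c_p D = 999.6 × 4171 × 20.41 = 8.51×10^7 J/(m²·K).
Required heat per unit area: Q = C ΔT = 8.51×10^7 × 0.7114 = 6.05×10^7 J/m².
Flux F = Q / Δt = 6.05×10^7 / 2.12×10^5 s = 286 W/m².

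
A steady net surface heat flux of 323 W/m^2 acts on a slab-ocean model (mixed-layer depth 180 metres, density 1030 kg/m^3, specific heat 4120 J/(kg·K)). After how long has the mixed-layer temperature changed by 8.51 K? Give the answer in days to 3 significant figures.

Areal heat capacity C = ρ c_p D = 1030 × 4120 × 180 = 7.64×10^8 J m⁻² K⁻¹.
Time required: Δt = C ΔT / F = 7.64×10^8 × 8.51 / 323 = 2.01×10^7 s.
In days: 2.01×10^7 s / (86400 s/day) = 233 days.

233 days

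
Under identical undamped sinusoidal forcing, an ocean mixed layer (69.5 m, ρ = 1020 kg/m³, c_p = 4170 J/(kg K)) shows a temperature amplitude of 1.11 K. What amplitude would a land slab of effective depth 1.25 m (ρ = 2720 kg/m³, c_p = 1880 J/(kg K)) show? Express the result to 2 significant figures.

51 K

C_ocean = 2.96×10^8 J/(m²·K); C_land = 6.39×10^6 J/(m²·K).
A ∝ 1/C ⇒ A_land = A_ocean × C_ocean/C_land = 1.11 × 46.2 = 51.3 K.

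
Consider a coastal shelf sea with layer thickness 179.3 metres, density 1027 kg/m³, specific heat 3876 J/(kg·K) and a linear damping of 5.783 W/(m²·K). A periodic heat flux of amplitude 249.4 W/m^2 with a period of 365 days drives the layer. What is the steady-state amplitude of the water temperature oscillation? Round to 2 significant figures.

Areal heat capacity C = ρ c_p D = 1027 × 3876 × 179.3 = 7.14×10^8 J/(m²·K).
Angular frequency ω = 2π / T = 2π / 3.15×10^7 s = 1.99×10^-7 s⁻¹.
√((Cω)² + λ²) = √((142)² + 5.783²) = 142 W/(m²·K).
Amplitude A = F₀ / √((Cω)²+λ²) = 249.4 / 142 = 1.75 K.

1.8 K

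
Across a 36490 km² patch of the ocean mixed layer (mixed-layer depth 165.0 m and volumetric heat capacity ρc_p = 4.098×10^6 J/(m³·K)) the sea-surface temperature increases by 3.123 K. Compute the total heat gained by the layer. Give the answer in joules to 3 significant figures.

7.71×10^19 J

Areal heat capacity C = ρc_p × D = 4.098×10^6 × 165.0 = 6.76×10^8 J m⁻² K⁻¹.
Heat per unit area: q = C ΔT = 6.76×10^8 × 3.123 = 2.11×10^9 J/m².
Total heat: Q = q × A = 2.11×10^9 × (36490 × 10⁶ m²) = 7.71×10^19 J.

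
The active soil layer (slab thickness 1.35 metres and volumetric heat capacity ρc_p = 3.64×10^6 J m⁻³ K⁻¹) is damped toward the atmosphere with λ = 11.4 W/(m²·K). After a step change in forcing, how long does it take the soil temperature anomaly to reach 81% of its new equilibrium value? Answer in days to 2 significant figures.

Areal heat capacity C = ρc_p × D = 3.64×10^6 × 1.35 = 4.91×10^6 J m⁻² K⁻¹.
τ = C / λ = 4.91×10^6 / 11.4 = 4.31×10^5 s.
Fraction reached: 1 − e^(−t/τ) = 0.81 ⇒ t = −τ ln(1 − 0.81) = τ × 1.66.
t = 7.16×10^5 s = 8.29 days.

8.3 days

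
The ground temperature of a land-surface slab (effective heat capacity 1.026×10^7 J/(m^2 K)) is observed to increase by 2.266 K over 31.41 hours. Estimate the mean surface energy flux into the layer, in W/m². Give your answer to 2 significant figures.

210

Areal heat capacity C = 1.026×10^7 J/(m^2 K) (given).
Required heat per unit area: Q = C ΔT = 1.03×10^7 × 2.266 = 2.32×10^7 J/m².
Flux F = Q / Δt = 2.32×10^7 / 1.13×10^5 s = 206 W/m².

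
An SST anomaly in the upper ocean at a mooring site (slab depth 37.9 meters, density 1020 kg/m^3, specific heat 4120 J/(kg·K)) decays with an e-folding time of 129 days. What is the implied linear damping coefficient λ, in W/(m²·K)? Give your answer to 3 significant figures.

14.3

Areal heat capacity C = ρ c_p D = 1020 × 4120 × 37.9 = 1.59×10^8 J/(m²·K).
τ = 129 days = 1.11×10^7 s.
λ = C / τ = 1.59×10^8 / 1.11×10^7 = 14.3 W/(m²·K).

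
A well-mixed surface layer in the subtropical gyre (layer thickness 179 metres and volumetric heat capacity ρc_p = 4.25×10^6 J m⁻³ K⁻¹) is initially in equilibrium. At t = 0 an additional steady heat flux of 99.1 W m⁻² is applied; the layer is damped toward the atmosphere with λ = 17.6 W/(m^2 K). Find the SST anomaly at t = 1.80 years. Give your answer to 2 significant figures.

4.1 K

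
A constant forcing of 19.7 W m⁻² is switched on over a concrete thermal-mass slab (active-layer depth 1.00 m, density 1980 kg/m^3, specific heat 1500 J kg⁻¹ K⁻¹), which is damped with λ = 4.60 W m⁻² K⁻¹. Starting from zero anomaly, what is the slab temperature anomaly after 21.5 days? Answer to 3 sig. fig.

4.04 K

Areal heat capacity C = ρ c_p D = 1980 × 1500 × 1.00 = 2.97×10^6 J/(m²·K).
τ = C / λ = 2.97×10^6 / 4.60 = 6.46×10^5 s.
Equilibrium anomaly ΔT_eq = F / λ = 19.7 / 4.60 = 4.28 K.
t = 21.5 days = 1.86×10^6 s, so t/τ = 2.88.
ΔT(t) = ΔT_eq (1 − e^(−t/τ)) = 4.28 × (1 − e^−2.88) = 4.04 K.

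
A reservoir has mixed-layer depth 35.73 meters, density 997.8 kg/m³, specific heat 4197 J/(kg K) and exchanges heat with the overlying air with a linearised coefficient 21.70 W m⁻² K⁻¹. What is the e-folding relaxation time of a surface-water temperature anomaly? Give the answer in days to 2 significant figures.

Areal heat capacity C = ρ c_p D = 997.8 × 4197 × 35.73 = 1.50×10^8 J/(m²·K).
Relaxation time τ = C / λ = 1.50×10^8 / 21.70 = 6.90×10^6 s.
In days: 6.90×10^6 s / (86400 s/day) = 79.8 days.

80 days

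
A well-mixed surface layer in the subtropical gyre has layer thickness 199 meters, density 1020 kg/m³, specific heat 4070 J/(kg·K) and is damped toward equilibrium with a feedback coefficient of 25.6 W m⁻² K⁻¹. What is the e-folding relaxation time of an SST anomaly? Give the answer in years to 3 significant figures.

1.02 years

Areal heat capacity C = ρ c_p D = 1020 × 4070 × 199 = 8.26×10^8 J m⁻² K⁻¹.
Relaxation time τ = C / λ = 8.26×10^8 / 25.6 = 3.23×10^7 s.
In years: 3.23×10^7 s / (3.156×10^7 s/year) = 1.02 years.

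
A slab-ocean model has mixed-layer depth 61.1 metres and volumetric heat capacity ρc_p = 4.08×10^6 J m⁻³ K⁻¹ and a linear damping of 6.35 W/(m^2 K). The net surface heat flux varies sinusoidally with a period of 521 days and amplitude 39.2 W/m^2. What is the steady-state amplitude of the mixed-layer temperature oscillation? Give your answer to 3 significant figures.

1.11 K

Areal heat capacity C = ρc_p × D = 4.08×10^6 × 61.1 = 2.49×10^8 J m⁻² K⁻¹.
Angular frequency ω = 2π / T = 2π / 4.50×10^7 s = 1.40×10^-7 s⁻¹.
√((Cω)² + λ²) = √((34.8)² + 6.35²) = 35.4 W/(m²·K).
Amplitude A = F₀ / √((Cω)²+λ²) = 39.2 / 35.4 = 1.11 K.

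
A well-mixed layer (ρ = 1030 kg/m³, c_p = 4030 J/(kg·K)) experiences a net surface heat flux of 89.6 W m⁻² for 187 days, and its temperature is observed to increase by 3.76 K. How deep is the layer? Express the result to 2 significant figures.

Heat input Q = F Δt = 89.6 × 1.62×10^7 s = 1.45×10^9 J/m².
Required areal heat capacity C = Q / ΔT = 3.85×10^8 J/(m²·K).
Depth D = C / (ρ c_p) = 3.85×10^8 / (1030 × 4030) = 92.8 m.

93 m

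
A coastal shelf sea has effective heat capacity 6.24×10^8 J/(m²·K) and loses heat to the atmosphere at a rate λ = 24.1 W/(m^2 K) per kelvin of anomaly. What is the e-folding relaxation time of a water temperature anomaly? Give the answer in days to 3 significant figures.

300 days

Areal heat capacity C = 6.24×10^8 J/(m²·K) (given).
Relaxation time τ = C / λ = 6.24×10^8 / 24.1 = 2.59×10^7 s.
In days: 2.59×10^7 s / (86400 s/day) = 300 days.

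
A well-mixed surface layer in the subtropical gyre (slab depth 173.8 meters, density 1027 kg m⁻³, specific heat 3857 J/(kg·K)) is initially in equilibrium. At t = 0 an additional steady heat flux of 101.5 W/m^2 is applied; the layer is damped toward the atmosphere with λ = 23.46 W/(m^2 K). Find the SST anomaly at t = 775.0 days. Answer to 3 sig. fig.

Areal heat capacity C = ρ c_p D = 1027 × 3857 × 173.8 = 6.88×10^8 J m⁻² K⁻¹.
τ = C / λ = 6.88×10^8 / 23.46 = 2.93×10^7 s.
Equilibrium anomaly ΔT_eq = F / λ = 101.5 / 23.46 = 4.33 K.
t = 775.0 days = 6.70×10^7 s, so t/τ = 2.28.
ΔT(t) = ΔT_eq (1 − e^(−t/τ)) = 4.33 × (1 − e^−2.28) = 3.88 K.

3.88 K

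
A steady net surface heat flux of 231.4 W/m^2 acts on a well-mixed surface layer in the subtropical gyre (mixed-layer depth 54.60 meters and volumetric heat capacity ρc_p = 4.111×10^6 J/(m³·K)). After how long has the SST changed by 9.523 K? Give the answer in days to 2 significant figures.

Areal heat capacity C = ρc_p × D = 4.111×10^6 × 54.60 = 2.24×10^8 J/(m^2 K).
Time required: Δt = C ΔT / F = 2.24×10^8 × 9.523 / 231.4 = 9.24×10^6 s.
In days: 9.24×10^6 s / (86400 s/day) = 107 days.

110 days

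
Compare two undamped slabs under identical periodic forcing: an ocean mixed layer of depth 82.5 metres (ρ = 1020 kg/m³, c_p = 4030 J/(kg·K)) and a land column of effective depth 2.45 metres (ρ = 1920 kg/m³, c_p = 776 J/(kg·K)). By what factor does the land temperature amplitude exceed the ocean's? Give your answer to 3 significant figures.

92.9

C_ocean = 1020 × 4030 × 82.5 = 3.39×10^8 J/(m²·K).
C_land = 1920 × 776 × 2.45 = 3.65×10^6 J/(m²·K).
Undamped amplitude ∝ 1/C, so A_land/A_ocean = C_ocean/C_land = 92.9.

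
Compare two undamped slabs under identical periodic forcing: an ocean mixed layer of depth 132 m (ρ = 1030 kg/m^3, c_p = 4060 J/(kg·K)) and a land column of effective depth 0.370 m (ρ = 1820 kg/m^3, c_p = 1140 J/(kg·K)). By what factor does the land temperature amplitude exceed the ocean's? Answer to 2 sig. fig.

720

C_ocean = 1030 × 4060 × 132 = 5.52×10^8 J/(m²·K).
C_land = 1820 × 1140 × 0.370 = 7.68×10^5 J/(m²·K).
Undamped amplitude ∝ 1/C, so A_land/A_ocean = C_ocean/C_land = 719.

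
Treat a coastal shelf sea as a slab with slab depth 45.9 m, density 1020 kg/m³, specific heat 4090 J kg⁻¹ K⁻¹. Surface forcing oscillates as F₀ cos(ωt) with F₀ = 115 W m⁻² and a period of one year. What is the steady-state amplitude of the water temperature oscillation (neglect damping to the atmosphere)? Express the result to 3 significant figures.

Areal heat capacity C = ρ c_p D = 1020 × 4090 × 45.9 = 1.91×10^8 J m⁻² K⁻¹.
Angular frequency ω = 2π / T = 2π / 3.15×10^7 s = 1.99×10^-7 s⁻¹.
Cω = 1.91×10^8 × 1.99×10^-7 = 38.2 W/(m²·K).
Amplitude A = F₀ / (Cω) = 115 / 38.2 = 3.01 K.

3.01 K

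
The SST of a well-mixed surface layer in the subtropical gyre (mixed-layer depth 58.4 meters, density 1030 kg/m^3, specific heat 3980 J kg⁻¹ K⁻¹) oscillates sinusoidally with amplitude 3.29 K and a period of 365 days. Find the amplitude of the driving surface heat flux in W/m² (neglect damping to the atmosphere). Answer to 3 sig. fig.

Areal heat capacity C = ρ c_p D = 1030 × 3980 × 58.4 = 2.39×10^8 J/(m^2 K).
ω = 2π / 3.15×10^7 s = 1.99×10^-7 s⁻¹.
Cω = 2.39×10^8 × 1.99×10^-7 = 47.7 W/(m²·K).
F₀ = A × Cω = 3.29 × 47.7 = 157 W/m².

157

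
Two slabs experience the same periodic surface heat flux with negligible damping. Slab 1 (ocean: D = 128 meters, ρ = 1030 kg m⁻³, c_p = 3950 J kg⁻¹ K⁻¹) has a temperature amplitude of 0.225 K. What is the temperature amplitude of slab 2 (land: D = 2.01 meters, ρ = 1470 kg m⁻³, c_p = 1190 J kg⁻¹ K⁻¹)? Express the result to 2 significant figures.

33 K

C_ocean = 5.21×10^8 J/(m²·K); C_land = 3.52×10^6 J/(m²·K).
A ∝ 1/C ⇒ A_land = A_ocean × C_ocean/C_land = 0.225 × 148 = 33.3 K.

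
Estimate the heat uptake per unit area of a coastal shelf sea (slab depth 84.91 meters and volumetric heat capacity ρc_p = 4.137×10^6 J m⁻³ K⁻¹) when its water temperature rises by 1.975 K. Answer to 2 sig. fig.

6.9×10^8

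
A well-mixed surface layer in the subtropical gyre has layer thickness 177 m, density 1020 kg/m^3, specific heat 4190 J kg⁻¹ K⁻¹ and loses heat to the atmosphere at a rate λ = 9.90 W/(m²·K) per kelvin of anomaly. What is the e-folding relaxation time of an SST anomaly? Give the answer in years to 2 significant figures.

2.4 years

Areal heat capacity C = ρ c_p D = 1020 × 4190 × 177 = 7.56×10^8 J m⁻² K⁻¹.
Relaxation time τ = C / λ = 7.56×10^8 / 9.90 = 7.64×10^7 s.
In years: 7.64×10^7 s / (3.156×10^7 s/year) = 2.42 years.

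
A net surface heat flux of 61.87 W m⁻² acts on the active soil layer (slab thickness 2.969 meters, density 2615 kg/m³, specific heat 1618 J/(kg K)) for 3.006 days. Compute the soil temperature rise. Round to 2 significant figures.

Areal heat capacity C = ρ c_p D = 2615 × 1618 × 2.969 = 1.26×10^7 J/(m^2 K).
Net heat input Q = F Δt = 61.87 × (3.006 days × 86400 s/day) = 1.61×10^7 J/m².
ΔT = Q / C = 1.61×10^7 / 1.26×10^7 = 1.28 K.

1.3 K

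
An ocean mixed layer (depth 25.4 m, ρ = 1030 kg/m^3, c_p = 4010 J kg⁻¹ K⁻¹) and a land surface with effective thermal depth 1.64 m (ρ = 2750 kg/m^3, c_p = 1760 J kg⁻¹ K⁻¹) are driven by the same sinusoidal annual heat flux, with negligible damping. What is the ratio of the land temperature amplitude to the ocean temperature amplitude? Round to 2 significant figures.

13

C_ocean = 1030 × 4010 × 25.4 = 1.05×10^8 J/(m²·K).
C_land = 2750 × 1760 × 1.64 = 7.94×10^6 J/(m²·K).
Undamped amplitude ∝ 1/C, so A_land/A_ocean = C_ocean/C_land = 13.2.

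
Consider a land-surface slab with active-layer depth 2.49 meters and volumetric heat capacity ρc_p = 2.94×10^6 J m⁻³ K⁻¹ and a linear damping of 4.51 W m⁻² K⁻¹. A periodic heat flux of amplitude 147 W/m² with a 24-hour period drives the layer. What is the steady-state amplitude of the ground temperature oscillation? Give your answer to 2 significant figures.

0.28 K

Areal heat capacity C = ρc_p × D = 2.94×10^6 × 2.49 = 7.32×10^6 J m⁻² K⁻¹.
Angular frequency ω = 2π / T = 2π / 86400 s = 7.27×10^-5 s⁻¹.
√((Cω)² + λ²) = √((532)² + 4.51²) = 532 W/(m²·K).
Amplitude A = F₀ / √((Cω)²+λ²) = 147 / 532 = 0.276 K.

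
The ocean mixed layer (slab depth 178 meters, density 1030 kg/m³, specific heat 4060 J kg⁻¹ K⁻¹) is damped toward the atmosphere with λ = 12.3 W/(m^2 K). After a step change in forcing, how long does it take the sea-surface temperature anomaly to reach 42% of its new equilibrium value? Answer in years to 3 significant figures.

Areal heat capacity C = ρ c_p D = 1030 × 4060 × 178 = 7.44×10^8 J m⁻² K⁻¹.
τ = C / λ = 7.44×10^8 / 12.3 = 6.05×10^7 s.
Fraction reached: 1 − e^(−t/τ) = 0.42 ⇒ t = −τ ln(1 − 0.42) = τ × 0.545.
t = 3.30×10^7 s = 1.04 years.

1.04 years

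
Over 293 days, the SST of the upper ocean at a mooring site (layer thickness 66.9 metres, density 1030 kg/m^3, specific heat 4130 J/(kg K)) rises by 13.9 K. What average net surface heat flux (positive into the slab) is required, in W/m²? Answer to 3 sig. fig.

Areal heat capacity C = ρ c_p D = 1030 × 4130 × 66.9 = 2.85×10^8 J/(m²·K).
Required heat per unit area: Q = C ΔT = 2.85×10^8 × 13.9 = 3.96×10^9 J/m².
Flux F = Q / Δt = 3.96×10^9 / 2.53×10^7 s = 156 W/m².

156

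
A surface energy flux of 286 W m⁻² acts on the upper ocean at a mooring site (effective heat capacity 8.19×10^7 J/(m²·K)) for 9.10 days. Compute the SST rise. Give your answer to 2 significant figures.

Areal heat capacity C = 8.19×10^7 J/(m²·K) (given).
Net heat input Q = F Δt = 286 × (9.10 days × 86400 s/day) = 2.25×10^8 J/m².
ΔT = Q / C = 2.25×10^8 / 8.19×10^7 = 2.75 K.

2.7 K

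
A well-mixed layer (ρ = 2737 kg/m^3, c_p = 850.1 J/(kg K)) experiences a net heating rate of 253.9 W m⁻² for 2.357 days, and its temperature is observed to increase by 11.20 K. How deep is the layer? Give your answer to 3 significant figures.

Heat input Q = F Δt = 253.9 × 2.04×10^5 s = 5.17×10^7 J/m².
Required areal heat capacity C = Q / ΔT = 4.62×10^6 J/(m²·K).
Depth D = C / (ρ c_p) = 4.62×10^6 / (2737 × 850.1) = 1.98 m.

1.98 m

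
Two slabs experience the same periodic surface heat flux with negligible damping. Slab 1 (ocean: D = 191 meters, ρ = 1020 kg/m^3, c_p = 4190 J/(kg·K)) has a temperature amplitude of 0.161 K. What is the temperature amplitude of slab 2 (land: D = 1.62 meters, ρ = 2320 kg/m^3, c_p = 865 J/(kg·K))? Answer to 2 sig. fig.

40 K

C_ocean = 8.16×10^8 J/(m²·K); C_land = 3.25×10^6 J/(m²·K).
A ∝ 1/C ⇒ A_land = A_ocean × C_ocean/C_land = 0.161 × 251 = 40.4 K.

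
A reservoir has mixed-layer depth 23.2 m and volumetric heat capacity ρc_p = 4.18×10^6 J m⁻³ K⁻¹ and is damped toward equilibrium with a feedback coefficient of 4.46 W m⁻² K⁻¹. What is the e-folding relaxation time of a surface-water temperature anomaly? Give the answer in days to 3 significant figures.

252 days

Areal heat capacity C = ρc_p × D = 4.18×10^6 × 23.2 = 9.70×10^7 J/(m^2 K).
Relaxation time τ = C / λ = 9.70×10^7 / 4.46 = 2.17×10^7 s.
In days: 2.17×10^7 s / (86400 s/day) = 252 days.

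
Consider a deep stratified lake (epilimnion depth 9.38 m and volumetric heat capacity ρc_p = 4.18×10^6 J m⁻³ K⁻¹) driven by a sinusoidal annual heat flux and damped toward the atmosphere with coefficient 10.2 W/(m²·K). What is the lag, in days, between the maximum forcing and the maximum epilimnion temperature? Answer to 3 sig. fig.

38.0 days

Areal heat capacity C = ρc_p × D = 4.18×10^6 × 9.38 = 3.92×10^7 J/(m^2 K).
ω = 2π / 3.15×10^7 s = 1.99×10^-7 s⁻¹.
Phase lag φ = arctan(Cω/λ) = arctan(7.81/10.2) = 0.654 rad.
Time lag = φ / ω = 0.654 / 1.99×10^-7 = 3.28×10^6 s = 38.0 days.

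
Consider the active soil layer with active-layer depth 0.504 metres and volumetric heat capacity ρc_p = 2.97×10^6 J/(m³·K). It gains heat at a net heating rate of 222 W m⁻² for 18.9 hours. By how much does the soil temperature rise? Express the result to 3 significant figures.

10.1 K

Areal heat capacity C = ρc_p × D = 2.97×10^6 × 0.504 = 1.50×10^6 J/(m²·K).
Net heat input Q = F Δt = 222 × (18.9 hours × 3600 s/hour) = 1.51×10^7 J/m².
ΔT = Q / C = 1.51×10^7 / 1.50×10^6 = 10.1 K.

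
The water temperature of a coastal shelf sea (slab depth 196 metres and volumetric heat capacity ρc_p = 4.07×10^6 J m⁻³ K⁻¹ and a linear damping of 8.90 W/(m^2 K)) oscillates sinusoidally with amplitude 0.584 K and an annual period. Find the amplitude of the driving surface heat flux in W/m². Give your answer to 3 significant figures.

Areal heat capacity C = ρc_p × D = 4.07×10^6 × 196 = 7.98×10^8 J/(m^2 K).
ω = 2π / 3.15×10^7 s = 1.99×10^-7 s⁻¹.
√((Cω)² + λ²) = √((159)² + 8.90²) = 159 W/(m²·K).
F₀ = A × √((Cω)²+λ²) = 0.584 × 159 = 93.0 W/m².

93.0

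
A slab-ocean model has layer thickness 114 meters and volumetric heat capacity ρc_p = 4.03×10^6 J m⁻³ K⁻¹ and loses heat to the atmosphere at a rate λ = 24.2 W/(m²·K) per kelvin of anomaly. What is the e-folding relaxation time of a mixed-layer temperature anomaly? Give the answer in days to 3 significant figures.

220 days

Areal heat capacity C = ρc_p × D = 4.03×10^6 × 114 = 4.59×10^8 J m⁻² K⁻¹.
Relaxation time τ = C / λ = 4.59×10^8 / 24.2 = 1.90×10^7 s.
In days: 1.90×10^7 s / (86400 s/day) = 220 days.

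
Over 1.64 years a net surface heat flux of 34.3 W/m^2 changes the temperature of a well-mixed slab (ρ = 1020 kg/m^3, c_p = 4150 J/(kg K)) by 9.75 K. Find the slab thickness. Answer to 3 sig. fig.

43.0 m

Heat input Q = F Δt = 34.3 × 5.18×10^7 s = 1.78×10^9 J/m².
Required areal heat capacity C = Q / ΔT = 1.82×10^8 J/(m²·K).
Depth D = C / (ρ c_p) = 1.82×10^8 / (1020 × 4150) = 43.0 m.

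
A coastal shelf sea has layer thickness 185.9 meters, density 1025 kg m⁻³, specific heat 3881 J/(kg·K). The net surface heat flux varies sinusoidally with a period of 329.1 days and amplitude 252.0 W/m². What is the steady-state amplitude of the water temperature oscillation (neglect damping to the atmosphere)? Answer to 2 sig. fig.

Areal heat capacity C = ρ c_p D = 1025 × 3881 × 185.9 = 7.40×10^8 J m⁻² K⁻¹.
Angular frequency ω = 2π / T = 2π / 2.84×10^7 s = 2.21×10^-7 s⁻¹.
Cω = 7.40×10^8 × 2.21×10^-7 = 163 W/(m²·K).
Amplitude A = F₀ / (Cω) = 252.0 / 163 = 1.54 K.

1.5 K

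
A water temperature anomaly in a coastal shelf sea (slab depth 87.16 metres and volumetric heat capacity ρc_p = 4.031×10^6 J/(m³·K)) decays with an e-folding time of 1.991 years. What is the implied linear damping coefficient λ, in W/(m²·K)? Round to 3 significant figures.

Areal heat capacity C = ρc_p × D = 4.031×10^6 × 87.16 = 3.51×10^8 J m⁻² K⁻¹.
τ = 1.991 years = 6.28×10^7 s.
λ = C / τ = 3.51×10^8 / 6.28×10^7 = 5.59 W/(m²·K).

5.59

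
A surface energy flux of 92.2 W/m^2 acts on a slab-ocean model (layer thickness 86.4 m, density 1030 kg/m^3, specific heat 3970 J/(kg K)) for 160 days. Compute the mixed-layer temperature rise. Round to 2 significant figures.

Areal heat capacity C = ρ c_p D = 1030 × 3970 × 86.4 = 3.53×10^8 J m⁻² K⁻¹.
Net heat input Q = F Δt = 92.2 × (160 days × 86400 s/day) = 1.27×10^9 J/m².
ΔT = Q / C = 1.27×10^9 / 3.53×10^8 = 3.61 K.

3.6 K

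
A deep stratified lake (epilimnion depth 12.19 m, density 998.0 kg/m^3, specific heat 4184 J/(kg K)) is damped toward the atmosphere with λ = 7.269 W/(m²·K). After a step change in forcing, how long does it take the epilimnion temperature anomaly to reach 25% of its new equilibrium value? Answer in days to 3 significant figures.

23.3 days

Areal heat capacity C = ρ c_p D = 998.0 × 4184 × 12.19 = 5.09×10^7 J/(m^2 K).
τ = C / λ = 5.09×10^7 / 7.269 = 7.00×10^6 s.
Fraction reached: 1 − e^(−t/τ) = 0.25 ⇒ t = −τ ln(1 − 0.25) = τ × 0.288.
t = 2.01×10^6 s = 23.3 days.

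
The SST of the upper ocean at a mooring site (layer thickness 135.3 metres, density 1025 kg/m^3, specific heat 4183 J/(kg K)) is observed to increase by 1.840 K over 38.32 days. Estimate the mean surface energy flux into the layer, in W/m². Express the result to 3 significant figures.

Areal heat capacity C = ρ c_p D = 1025 × 4183 × 135.3 = 5.80×10^8 J/(m^2 K).
Required heat per unit area: Q = C ΔT = 5.80×10^8 × 1.840 = 1.07×10^9 J/m².
Flux F = Q / Δt = 1.07×10^9 / 3.31×10^6 s = 322 W/m².

322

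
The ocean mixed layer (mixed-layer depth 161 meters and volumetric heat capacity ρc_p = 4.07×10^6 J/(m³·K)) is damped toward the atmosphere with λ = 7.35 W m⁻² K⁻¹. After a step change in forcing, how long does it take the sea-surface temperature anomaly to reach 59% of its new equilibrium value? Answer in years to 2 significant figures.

2.5 years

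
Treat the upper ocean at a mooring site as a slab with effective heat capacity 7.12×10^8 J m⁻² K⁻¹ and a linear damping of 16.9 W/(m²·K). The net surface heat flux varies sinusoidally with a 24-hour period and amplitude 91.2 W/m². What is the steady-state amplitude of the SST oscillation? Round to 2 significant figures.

0.0018 K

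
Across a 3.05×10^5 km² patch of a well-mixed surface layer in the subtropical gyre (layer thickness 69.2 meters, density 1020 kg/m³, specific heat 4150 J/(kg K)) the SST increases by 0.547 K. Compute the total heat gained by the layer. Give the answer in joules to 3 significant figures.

4.89×10^19 J

Areal heat capacity C = ρ c_p D = 1020 × 4150 × 69.2 = 2.93×10^8 J m⁻² K⁻¹.
Heat per unit area: q = C ΔT = 2.93×10^8 × 0.547 = 1.60×10^8 J/m².
Total heat: Q = q × A = 1.60×10^8 × (3.05×10^5 × 10⁶ m²) = 4.89×10^19 J.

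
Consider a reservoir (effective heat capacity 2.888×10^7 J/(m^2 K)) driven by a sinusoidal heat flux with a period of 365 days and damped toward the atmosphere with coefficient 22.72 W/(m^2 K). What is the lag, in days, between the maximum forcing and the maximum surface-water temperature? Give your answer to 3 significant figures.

14.4 days

Areal heat capacity C = 2.888×10^7 J/(m^2 K) (given).
ω = 2π / 3.15×10^7 s = 1.99×10^-7 s⁻¹.
Phase lag φ = arctan(Cω/λ) = arctan(5.75/22.72) = 0.248 rad.
Time lag = φ / ω = 0.248 / 1.99×10^-7 = 1.24×10^6 s = 14.4 days.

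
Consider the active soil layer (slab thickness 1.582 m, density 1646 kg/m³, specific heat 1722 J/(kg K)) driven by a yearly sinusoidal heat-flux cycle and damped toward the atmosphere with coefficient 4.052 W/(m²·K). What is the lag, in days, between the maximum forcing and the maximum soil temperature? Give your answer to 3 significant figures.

Areal heat capacity C = ρ c_p D = 1646 × 1722 × 1.582 = 4.48×10^6 J/(m²·K).
ω = 2π / 3.15×10^7 s = 1.99×10^-7 s⁻¹.
Phase lag φ = arctan(Cω/λ) = arctan(0.893/4.052) = 0.217 rad.
Time lag = φ / ω = 0.217 / 1.99×10^-7 = 1.09×10^6 s = 12.6 days.

12.6 days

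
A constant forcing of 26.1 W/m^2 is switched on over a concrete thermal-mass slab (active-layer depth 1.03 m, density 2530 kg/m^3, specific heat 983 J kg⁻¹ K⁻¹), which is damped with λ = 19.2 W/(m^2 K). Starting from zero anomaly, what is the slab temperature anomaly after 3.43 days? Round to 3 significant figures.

1.21 K

Areal heat capacity C = ρ c_p D = 2530 × 983 × 1.03 = 2.56×10^6 J/(m^2 K).
τ = C / λ = 2.56×10^6 / 19.2 = 1.33×10^5 s.
Equilibrium anomaly ΔT_eq = F / λ = 26.1 / 19.2 = 1.36 K.
t = 3.43 days = 2.96×10^5 s, so t/τ = 2.22.
ΔT(t) = ΔT_eq (1 − e^(−t/τ)) = 1.36 × (1 − e^−2.22) = 1.21 K.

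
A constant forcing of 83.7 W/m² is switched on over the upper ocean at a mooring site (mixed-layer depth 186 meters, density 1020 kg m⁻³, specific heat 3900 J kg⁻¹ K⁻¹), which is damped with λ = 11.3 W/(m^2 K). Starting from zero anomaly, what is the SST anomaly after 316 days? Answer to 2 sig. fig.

2.5 K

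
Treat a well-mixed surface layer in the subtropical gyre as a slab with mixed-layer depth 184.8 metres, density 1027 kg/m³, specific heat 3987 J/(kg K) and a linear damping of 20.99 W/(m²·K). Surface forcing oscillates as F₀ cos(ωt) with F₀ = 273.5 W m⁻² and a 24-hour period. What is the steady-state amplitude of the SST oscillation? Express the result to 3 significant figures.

0.00497 K

Areal heat capacity C = ρ c_p D = 1027 × 3987 × 184.8 = 7.57×10^8 J/(m²·K).
Angular frequency ω = 2π / T = 2π / 86400 s = 7.27×10^-5 s⁻¹.
√((Cω)² + λ²) = √((55000)² + 20.99²) = 55000 W/(m²·K).
Amplitude A = F₀ / √((Cω)²+λ²) = 273.5 / 55000 = 0.00497 K.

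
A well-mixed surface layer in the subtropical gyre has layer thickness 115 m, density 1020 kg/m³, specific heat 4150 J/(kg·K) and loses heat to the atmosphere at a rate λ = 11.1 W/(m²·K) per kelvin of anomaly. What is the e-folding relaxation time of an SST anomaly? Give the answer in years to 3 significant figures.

Areal heat capacity C = ρ c_p D = 1020 × 4150 × 115 = 4.87×10^8 J m⁻² K⁻¹.
Relaxation time τ = C / λ = 4.87×10^8 / 11.1 = 4.39×10^7 s.
In years: 4.39×10^7 s / (3.156×10^7 s/year) = 1.39 years.

1.39 years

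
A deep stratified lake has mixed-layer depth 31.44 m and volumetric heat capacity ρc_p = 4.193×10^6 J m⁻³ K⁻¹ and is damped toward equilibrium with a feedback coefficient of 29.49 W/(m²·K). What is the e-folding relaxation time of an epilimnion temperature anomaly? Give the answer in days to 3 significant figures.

Areal heat capacity C = ρc_p × D = 4.193×10^6 × 31.44 = 1.32×10^8 J/(m²·K).
Relaxation time τ = C / λ = 1.32×10^8 / 29.49 = 4.47×10^6 s.
In days: 4.47×10^6 s / (86400 s/day) = 51.7 days.

51.7 days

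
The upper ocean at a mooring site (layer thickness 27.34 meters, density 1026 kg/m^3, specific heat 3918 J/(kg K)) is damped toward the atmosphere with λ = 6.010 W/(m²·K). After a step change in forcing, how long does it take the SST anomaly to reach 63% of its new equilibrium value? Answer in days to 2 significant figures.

Areal heat capacity C = ρ c_p D = 1026 × 3918 × 27.34 = 1.10×10^8 J m⁻² K⁻¹.
τ = C / λ = 1.10×10^8 / 6.010 = 1.83×10^7 s.
Fraction reached: 1 − e^(−t/τ) = 0.63 ⇒ t = −τ ln(1 − 0.63) = τ × 0.994.
t = 1.82×10^7 s = 210 days.

210 days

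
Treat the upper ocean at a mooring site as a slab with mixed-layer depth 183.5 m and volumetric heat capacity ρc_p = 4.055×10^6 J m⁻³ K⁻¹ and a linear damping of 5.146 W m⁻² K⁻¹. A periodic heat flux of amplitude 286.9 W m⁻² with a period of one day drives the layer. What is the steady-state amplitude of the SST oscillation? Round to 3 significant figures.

0.00530 K

Areal heat capacity C = ρc_p × D = 4.055×10^6 × 183.5 = 7.44×10^8 J/(m^2 K).
Angular frequency ω = 2π / T = 2π / 86400 s = 7.27×10^-5 s⁻¹.
√((Cω)² + λ²) = √((54100)² + 5.146²) = 54100 W/(m²·K).
Amplitude A = F₀ / √((Cω)²+λ²) = 286.9 / 54100 = 0.00530 K.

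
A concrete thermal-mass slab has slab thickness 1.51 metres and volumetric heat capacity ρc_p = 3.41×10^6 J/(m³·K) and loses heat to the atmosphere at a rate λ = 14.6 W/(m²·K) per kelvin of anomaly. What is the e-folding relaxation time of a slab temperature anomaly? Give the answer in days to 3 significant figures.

4.08 days

Areal heat capacity C = ρc_p × D = 3.41×10^6 × 1.51 = 5.15×10^6 J/(m^2 K).
Relaxation time τ = C / λ = 5.15×10^6 / 14.6 = 3.53×10^5 s.
In days: 3.53×10^5 s / (86400 s/day) = 4.08 days.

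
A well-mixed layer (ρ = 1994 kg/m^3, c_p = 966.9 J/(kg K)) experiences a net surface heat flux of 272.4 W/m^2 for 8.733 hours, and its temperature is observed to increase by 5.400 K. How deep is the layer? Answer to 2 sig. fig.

0.82 m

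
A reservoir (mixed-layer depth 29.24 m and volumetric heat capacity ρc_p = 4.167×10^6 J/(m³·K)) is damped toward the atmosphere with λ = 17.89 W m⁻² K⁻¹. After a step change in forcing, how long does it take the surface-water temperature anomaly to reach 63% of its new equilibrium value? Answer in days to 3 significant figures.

78.4 days

Areal heat capacity C = ρc_p × D = 4.167×10^6 × 29.24 = 1.22×10^8 J/(m²·K).
τ = C / λ = 1.22×10^8 / 17.89 = 6.81×10^6 s.
Fraction reached: 1 − e^(−t/τ) = 0.63 ⇒ t = −τ ln(1 − 0.63) = τ × 0.994.
t = 6.77×10^6 s = 78.4 days.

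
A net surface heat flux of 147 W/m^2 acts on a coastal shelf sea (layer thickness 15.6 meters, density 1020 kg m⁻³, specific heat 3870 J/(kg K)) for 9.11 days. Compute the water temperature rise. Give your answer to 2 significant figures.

1.9 K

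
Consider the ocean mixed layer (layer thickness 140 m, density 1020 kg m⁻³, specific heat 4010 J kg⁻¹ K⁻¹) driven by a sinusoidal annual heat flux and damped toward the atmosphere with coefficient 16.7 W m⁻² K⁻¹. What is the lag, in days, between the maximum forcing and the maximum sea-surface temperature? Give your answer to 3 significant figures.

82.8 days

Areal heat capacity C = ρ c_p D = 1020 × 4010 × 140 = 5.73×10^8 J m⁻² K⁻¹.
ω = 2π / 3.15×10^7 s = 1.99×10^-7 s⁻¹.
Phase lag φ = arctan(Cω/λ) = arctan(114/16.7) = 1.43 rad.
Time lag = φ / ω = 1.43 / 1.99×10^-7 = 7.15×10^6 s = 82.8 days.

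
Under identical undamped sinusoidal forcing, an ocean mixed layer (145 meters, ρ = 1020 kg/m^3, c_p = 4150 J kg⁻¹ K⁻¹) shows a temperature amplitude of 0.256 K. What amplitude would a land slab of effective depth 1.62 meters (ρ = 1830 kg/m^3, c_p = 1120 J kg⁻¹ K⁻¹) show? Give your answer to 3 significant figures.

47.3 K

C_ocean = 6.14×10^8 J/(m²·K); C_land = 3.32×10^6 J/(m²·K).
A ∝ 1/C ⇒ A_land = A_ocean × C_ocean/C_land = 0.256 × 185 = 47.3 K.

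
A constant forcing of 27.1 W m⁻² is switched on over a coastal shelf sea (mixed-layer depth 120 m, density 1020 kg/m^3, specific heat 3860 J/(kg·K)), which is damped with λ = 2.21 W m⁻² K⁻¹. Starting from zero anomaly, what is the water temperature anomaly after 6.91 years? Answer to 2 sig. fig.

Areal heat capacity C = ρ c_p D = 1020 × 3860 × 120 = 4.72×10^8 J/(m^2 K).
τ = C / λ = 4.72×10^8 / 2.21 = 2.14×10^8 s.
Equilibrium anomaly ΔT_eq = F / λ = 27.1 / 2.21 = 12.3 K.
t = 6.91 years = 2.18×10^8 s, so t/τ = 1.02.
ΔT(t) = ΔT_eq (1 − e^(−t/τ)) = 12.3 × (1 − e^−1.02) = 7.84 K.

7.8 K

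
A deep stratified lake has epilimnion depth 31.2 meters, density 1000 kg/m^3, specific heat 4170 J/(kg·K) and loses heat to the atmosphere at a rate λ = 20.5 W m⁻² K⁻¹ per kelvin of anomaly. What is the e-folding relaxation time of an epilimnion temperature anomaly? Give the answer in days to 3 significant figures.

73.5 days

Areal heat capacity C = ρ c_p D = 1000 × 4170 × 31.2 = 1.30×10^8 J m⁻² K⁻¹.
Relaxation time τ = C / λ = 1.30×10^8 / 20.5 = 6.35×10^6 s.
In days: 6.35×10^6 s / (86400 s/day) = 73.5 days.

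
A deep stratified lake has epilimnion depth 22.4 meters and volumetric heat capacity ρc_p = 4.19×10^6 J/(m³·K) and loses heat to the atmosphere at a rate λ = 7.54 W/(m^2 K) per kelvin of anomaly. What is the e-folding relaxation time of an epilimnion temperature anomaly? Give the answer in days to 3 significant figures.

144 days

Areal heat capacity C = ρc_p × D = 4.19×10^6 × 22.4 = 9.39×10^7 J/(m^2 K).
Relaxation time τ = C / λ = 9.39×10^7 / 7.54 = 1.24×10^7 s.
In days: 1.24×10^7 s / (86400 s/day) = 144 days.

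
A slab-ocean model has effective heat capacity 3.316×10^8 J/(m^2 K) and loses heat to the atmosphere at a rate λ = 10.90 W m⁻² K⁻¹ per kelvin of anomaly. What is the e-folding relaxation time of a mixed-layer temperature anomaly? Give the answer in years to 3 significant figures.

0.964 years

Areal heat capacity C = 3.316×10^8 J/(m^2 K) (given).
Relaxation time τ = C / λ = 3.32×10^8 / 10.90 = 3.04×10^7 s.
In years: 3.04×10^7 s / (3.156×10^7 s/year) = 0.964 years.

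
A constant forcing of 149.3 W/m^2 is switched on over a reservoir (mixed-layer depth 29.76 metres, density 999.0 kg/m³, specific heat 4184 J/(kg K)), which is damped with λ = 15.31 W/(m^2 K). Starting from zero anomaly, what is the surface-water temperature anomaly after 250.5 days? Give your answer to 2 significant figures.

Areal heat capacity C = ρ c_p D = 999.0 × 4184 × 29.76 = 1.24×10^8 J m⁻² K⁻¹.
τ = C / λ = 1.24×10^8 / 15.31 = 8.12×10^6 s.
Equilibrium anomaly ΔT_eq = F / λ = 149.3 / 15.31 = 9.75 K.
t = 250.5 days = 2.16×10^7 s, so t/τ = 2.66.
ΔT(t) = ΔT_eq (1 − e^(−t/τ)) = 9.75 × (1 − e^−2.66) = 9.07 K.

9.1 K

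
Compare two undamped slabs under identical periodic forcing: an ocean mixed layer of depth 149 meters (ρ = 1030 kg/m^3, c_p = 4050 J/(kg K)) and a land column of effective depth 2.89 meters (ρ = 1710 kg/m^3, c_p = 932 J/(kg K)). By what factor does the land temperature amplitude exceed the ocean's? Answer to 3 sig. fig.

135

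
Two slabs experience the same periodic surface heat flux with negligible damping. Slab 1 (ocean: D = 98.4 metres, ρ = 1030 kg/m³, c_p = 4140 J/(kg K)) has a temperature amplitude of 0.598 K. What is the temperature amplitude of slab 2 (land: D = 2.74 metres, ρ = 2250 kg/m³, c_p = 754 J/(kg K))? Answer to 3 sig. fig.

C_ocean = 4.20×10^8 J/(m²·K); C_land = 4.65×10^6 J/(m²·K).
A ∝ 1/C ⇒ A_land = A_ocean × C_ocean/C_land = 0.598 × 90.3 = 54.0 K.

54.0 K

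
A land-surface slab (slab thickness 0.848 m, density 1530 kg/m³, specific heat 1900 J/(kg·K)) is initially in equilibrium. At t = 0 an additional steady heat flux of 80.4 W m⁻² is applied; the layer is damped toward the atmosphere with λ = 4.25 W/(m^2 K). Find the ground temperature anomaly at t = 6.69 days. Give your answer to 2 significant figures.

12 K

Areal heat capacity C = ρ c_p D = 1530 × 1900 × 0.848 = 2.47×10^6 J/(m²·K).
τ = C / λ = 2.47×10^6 / 4.25 = 5.80×10^5 s.
Equilibrium anomaly ΔT_eq = F / λ = 80.4 / 4.25 = 18.9 K.
t = 6.69 days = 5.78×10^5 s, so t/τ = 0.997.
ΔT(t) = ΔT_eq (1 − e^(−t/τ)) = 18.9 × (1 − e^−0.997) = 11.9 K.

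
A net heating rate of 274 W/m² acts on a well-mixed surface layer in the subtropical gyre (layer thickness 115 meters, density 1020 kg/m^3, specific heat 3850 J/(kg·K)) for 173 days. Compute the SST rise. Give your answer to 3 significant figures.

9.07 K

Areal heat capacity C = ρ c_p D = 1020 × 3850 × 115 = 4.52×10^8 J m⁻² K⁻¹.
Net heat input Q = F Δt = 274 × (173 days × 86400 s/day) = 4.10×10^9 J/m².
ΔT = Q / C = 4.10×10^9 / 4.52×10^8 = 9.07 K.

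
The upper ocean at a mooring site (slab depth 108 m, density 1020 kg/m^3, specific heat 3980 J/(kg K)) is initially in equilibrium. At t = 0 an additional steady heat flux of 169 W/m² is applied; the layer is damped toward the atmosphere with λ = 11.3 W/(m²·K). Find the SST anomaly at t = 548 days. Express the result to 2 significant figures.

11 K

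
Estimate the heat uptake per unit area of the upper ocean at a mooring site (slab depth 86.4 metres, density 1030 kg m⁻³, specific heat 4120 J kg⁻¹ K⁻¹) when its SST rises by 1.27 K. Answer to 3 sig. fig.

4.66×10^8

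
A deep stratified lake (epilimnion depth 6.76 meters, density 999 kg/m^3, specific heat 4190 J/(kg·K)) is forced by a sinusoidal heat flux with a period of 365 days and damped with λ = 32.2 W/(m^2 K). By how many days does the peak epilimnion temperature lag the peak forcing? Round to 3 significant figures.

10.1 days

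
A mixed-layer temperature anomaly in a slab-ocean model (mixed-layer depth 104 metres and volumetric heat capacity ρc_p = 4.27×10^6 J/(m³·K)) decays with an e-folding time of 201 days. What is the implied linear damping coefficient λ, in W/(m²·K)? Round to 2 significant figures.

Areal heat capacity C = ρc_p × D = 4.27×10^6 × 104 = 4.44×10^8 J/(m^2 K).
τ = 201 days = 1.74×10^7 s.
λ = C / τ = 4.44×10^8 / 1.74×10^7 = 25.6 W/(m²·K).

26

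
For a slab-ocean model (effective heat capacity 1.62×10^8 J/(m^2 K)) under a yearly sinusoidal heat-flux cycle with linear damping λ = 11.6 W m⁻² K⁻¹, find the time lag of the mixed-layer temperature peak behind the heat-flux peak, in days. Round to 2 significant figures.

71 days

Areal heat capacity C = 1.62×10^8 J/(m^2 K) (given).
ω = 2π / 3.15×10^7 s = 1.99×10^-7 s⁻¹.
Phase lag φ = arctan(Cω/λ) = arctan(32.3/11.6) = 1.23 rad.
Time lag = φ / ω = 1.23 / 1.99×10^-7 = 6.15×10^6 s = 71.2 days.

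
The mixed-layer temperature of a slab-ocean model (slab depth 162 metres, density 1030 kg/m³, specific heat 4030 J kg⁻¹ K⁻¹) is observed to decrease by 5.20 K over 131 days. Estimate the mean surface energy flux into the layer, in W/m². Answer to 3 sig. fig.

Areal heat capacity C = ρ c_p D = 1030 × 4030 × 162 = 6.72×10^8 J m⁻² K⁻¹.
Required heat per unit area: Q = C ΔT = 6.72×10^8 × -5.20 = -3.50×10^9 J/m².
Flux F = Q / Δt = -3.50×10^9 / 1.13×10^7 s = -309 W/m².

-309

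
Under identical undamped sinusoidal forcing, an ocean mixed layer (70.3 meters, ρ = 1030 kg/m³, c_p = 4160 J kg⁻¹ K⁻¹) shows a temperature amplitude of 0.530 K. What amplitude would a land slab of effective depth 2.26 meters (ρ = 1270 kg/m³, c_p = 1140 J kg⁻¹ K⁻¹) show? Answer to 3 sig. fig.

48.8 K

C_ocean = 3.01×10^8 J/(m²·K); C_land = 3.27×10^6 J/(m²·K).
A ∝ 1/C ⇒ A_land = A_ocean × C_ocean/C_land = 0.530 × 92.1 = 48.8 K.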